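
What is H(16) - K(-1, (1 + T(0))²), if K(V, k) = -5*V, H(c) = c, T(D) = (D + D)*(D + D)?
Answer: 11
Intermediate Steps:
T(D) = 4*D² (T(D) = (2*D)*(2*D) = 4*D²)
H(16) - K(-1, (1 + T(0))²) = 16 - (-5)*(-1) = 16 - 1*5 = 16 - 5 = 11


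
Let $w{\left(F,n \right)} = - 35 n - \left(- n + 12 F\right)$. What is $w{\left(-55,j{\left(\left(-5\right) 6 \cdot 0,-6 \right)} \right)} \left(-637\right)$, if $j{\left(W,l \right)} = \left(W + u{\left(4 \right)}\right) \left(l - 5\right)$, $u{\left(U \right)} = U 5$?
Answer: $-5185180$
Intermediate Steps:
$u{\left(U \right)} = 5 U$
$j{\left(W,l \right)} = \left(-5 + l\right) \left(20 + W\right)$ ($j{\left(W,l \right)} = \left(W + 5 \cdot 4\right) \left(l - 5\right) = \left(W + 20\right) \left(-5 + l\right) = \left(20 + W\right) \left(-5 + l\right) = \left(-5 + l\right) \left(20 + W\right)$)
$w{\left(F,n \right)} = - 34 n - 12 F$ ($w{\left(F,n \right)} = - 35 n - \left(- n + 12 F\right) = - 34 n - 12 F$)
$w{\left(-55,j{\left(\left(-5\right) 6 \cdot 0,-6 \right)} \right)} \left(-637\right) = \left(- 34 \left(-100 - 5 \left(-5\right) 6 \cdot 0 + 20 \left(-6\right) + \left(-5\right) 6 \cdot 0 \left(-6\right)\right) - -660\right) \left(-637\right) = \left(- 34 \left(-100 - 5 \left(\left(-30\right) 0\right) - 120 + \left(-30\right) 0 \left(-6\right)\right) + 660\right) \left(-637\right) = \left(- 34 \left(-100 - 0 - 120 + 0 \left(-6\right)\right) + 660\right) \left(-637\right) = \left(- 34 \left(-100 + 0 - 120 + 0\right) + 660\right) \left(-637\right) = \left(\left(-34\right) \left(-220\right) + 660\right) \left(-637\right) = \left(7480 + 660\right) \left(-637\right) = 8140 \left(-637\right) = -5185180$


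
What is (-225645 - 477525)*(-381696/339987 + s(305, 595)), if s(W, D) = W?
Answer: -24215847918210/113329 ≈ -2.1368e+8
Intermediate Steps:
(-225645 - 477525)*(-381696/339987 + s(305, 595)) = (-225645 - 477525)*(-381696/339987 + 305) = -703170*(-381696*1/339987 + 305) = -703170*(-127232/113329 + 305) = -703170*34438113/113329 = -24215847918210/113329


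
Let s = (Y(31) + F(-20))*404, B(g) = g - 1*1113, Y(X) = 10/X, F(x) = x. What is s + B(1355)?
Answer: -238938/31 ≈ -7707.7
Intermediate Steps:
B(g) = -1113 + g (B(g) = g - 1113 = -1113 + g)
s = -246440/31 (s = (10/31 - 20)*404 = -610/31*404 = -246440/31 ≈ -7949.7)
s + B(1355) = -246440/31 + (-1113 + 1355) = -246440/31 + 242 = -238938/31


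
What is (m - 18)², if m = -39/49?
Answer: 848241/2401 ≈ 353.29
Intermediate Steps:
m = -39/49 (m = -39*1/49 = -39/49 ≈ -0.79592)
(m - 18)² = (-39/49 - 18)² = (-921/49)² = 848241/2401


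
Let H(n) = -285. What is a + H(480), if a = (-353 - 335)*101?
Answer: -69773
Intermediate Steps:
a = -69488 (a = -688*101 = -69488)
a + H(480) = -69488 - 285 = -69773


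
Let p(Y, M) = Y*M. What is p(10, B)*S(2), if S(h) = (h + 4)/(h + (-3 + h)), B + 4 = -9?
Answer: -780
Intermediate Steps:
B = -13 (B = -4 - 9 = -13)
p(Y, M) = M*Y
S(h) = (4 + h)/(-3 + 2*h)
p(10, B)*S(2) = (-13*10)*((4 + 2)/(-3 + 2*2)) = -130*6/(-3 + 4) = -130*6/1 = -130*6 = -780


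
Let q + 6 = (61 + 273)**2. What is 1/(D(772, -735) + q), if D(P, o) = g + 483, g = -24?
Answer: 1/112009 ≈ 8.9278e-6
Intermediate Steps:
q = 111550 (q = -6 + (61 + 273)**2 = -6 + 334**2 = -6 + 111556 = 111550)
D(P, o) = 459 (D(P, o) = -24 + 483 = 459)
1/(D(772, -735) + q) = 1/(459 + 111550) = 1/112009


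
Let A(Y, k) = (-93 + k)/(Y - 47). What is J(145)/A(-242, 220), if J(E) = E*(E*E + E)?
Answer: -887128850/127 ≈ -6.9853e+6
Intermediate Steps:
J(E) = E*(E + E²) (J(E) = E*(E² + E) = E*(E + E²))
A(Y, k) = (-93 + k)/(-47 + Y)
J(145)/A(-242, 220) = (145²*(1 + 145))/(((-93 + 220)/(-47 - 242))) = (21025*146)/((127/(-289))) = 3069650/((-1/289*127)) = 3069650/(-127/289) = 3069650*(-289/127) = -887128850/127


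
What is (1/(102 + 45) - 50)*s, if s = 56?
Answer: -58792/21 ≈ -2799.6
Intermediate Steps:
(1/(102 + 45) - 50)*s = (1/(102 + 45) - 50)*56 = (1/147 - 50)*56 = -7349/147*56 = -58792/21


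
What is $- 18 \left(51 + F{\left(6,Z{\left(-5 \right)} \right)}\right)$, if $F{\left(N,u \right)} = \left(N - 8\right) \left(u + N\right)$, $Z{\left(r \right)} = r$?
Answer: $-882$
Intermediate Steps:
$F{\left(N,u \right)} = \left(-8 + N\right) \left(N + u\right)$
$- 18 \left(51 + F{\left(6,Z{\left(-5 \right)} \right)}\right) = - 18 \left(51 + \left(6^{2} - 48 - -40 + 6 \left(-5\right)\right)\right) = - 18 \left(51 + \left(36 - 48 + 40 - 30\right)\right) = - 18 \left(51 - 2\right) = \left(-18\right) 49 = -882$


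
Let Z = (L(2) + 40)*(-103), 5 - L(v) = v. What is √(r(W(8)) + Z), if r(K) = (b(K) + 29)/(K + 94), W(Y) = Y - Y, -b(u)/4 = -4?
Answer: I*√39130414/94 ≈ 66.547*I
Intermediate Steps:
b(u) = 16 (b(u) = -4*(-4) = 16)
W(Y) = 0
r(K) = 45/(94 + K) (r(K) = (16 + 29)/(K + 94) = 45/(94 + K))
L(v) = 5 - v
Z = -4429 (Z = ((5 - 1*2) + 40)*(-103) = ((5 - 2) + 40)*(-103) = (3 + 40)*(-103) = 43*(-103) = -4429)
√(r(W(8)) + Z) = √(45/(94 + 0) - 4429) = √(45/94 - 4429) = √(-416281/94) = I*√39130414/94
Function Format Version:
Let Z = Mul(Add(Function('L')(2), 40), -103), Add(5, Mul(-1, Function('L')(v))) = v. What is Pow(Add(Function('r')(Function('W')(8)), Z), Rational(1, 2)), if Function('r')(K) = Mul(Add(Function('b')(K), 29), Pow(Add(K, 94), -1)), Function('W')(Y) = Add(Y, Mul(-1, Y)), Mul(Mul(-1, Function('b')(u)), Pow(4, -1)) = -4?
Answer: Mul(Rational(1, 94), I, Pow(39130414, Rational(1, 2))) ≈ Mul(66.547, I)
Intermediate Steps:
Function('b')(u) = 16 (Function('b')(u) = Mul(-4, -4) = 16)
Function('W')(Y) = 0
Function('r')(K) = Mul(45, Pow(Add(94, K), -1)) (Function('r')(K) = Mul(Add(16, 29), Pow(Add(K, 94), -1)) = Mul(45, Pow(Add(94, K), -1)))
Function('L')(v) = Add(5, Mul(-1, v))
Z = -4429 (Z = Mul(Add(Add(5, Mul(-1, 2)), 40), -103) = Mul(Add(Add(5, -2), 40), -103) = Mul(Add(3, 40), -103) = Mul(43, -103) = -4429)
Pow(Add(Function('r')(Function('W')(8)), Z), Rational(1, 2)) = Pow(Add(Mul(45, Pow(Add(94, 0), -1)), -4429), Rational(1, 2)) = Pow(Add(Mul(45, Pow(94, -1)), -4429), Rational(1, 2)) = Pow(Add(Mul(45, Rational(1, 94)), -4429), Rational(1, 2)) = Pow(Add(Rational(45, 94), -4429), Rational(1, 2)) = Pow(Rational(-416281, 94), Rational(1, 2)) = Mul(Rational(1, 94), I, Pow(39130414, Rational(1, 2)))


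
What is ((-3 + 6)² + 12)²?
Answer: 441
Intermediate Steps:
((-3 + 6)² + 12)² = (3² + 12)² = (9 + 12)² = 21² = 441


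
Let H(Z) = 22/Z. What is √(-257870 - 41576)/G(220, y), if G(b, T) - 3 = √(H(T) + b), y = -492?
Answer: -738*I*√299446/51895 + 2*I*√996467502261/51895 ≈ 30.689*I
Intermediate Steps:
G(b, T) = 3 + √(b + 22/T) (G(b, T) = 3 + √(22/T + b) = 3 + √(b + 22/T))
√(-257870 - 41576)/G(220, y) = √(-257870 - 41576)/(3 + √(220 + 22/(-492))) = √(-299446)/(3 + √(220 + 22*(-1/492))) = (I*√299446)/(3 + √(220 - 11/246)) = (I*√299446)/(3 + √(54109/246)) = (I*√299446)/(3 + √13310814/246) = I*√299446/(3 + √13310814/246)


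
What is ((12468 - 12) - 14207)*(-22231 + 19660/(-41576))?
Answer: 404610449679/10394 ≈ 3.8927e+7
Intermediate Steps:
((12468 - 12) - 14207)*(-22231 + 19660/(-41576)) = (12456 - 14207)*(-22231 + 19660*(-1/41576)) = -1751*(-22231 - 4915/10394) = -1751*(-231073929/10394) = 404610449679/10394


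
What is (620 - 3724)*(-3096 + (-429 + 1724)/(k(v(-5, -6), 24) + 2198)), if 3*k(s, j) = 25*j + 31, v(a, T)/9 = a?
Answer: 13884015072/1445 ≈ 9.6083e+6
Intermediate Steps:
v(a, T) = 9*a
k(s, j) = 31/3 + 25*j/3 (k(s, j) = (25*j + 31)/3 = (31 + 25*j)/3 = 31/3 + 25*j/3)
(620 - 3724)*(-3096 + (-429 + 1724)/(k(v(-5, -6), 24) + 2198)) = (620 - 3724)*(-3096 + (-429 + 1724)/((31/3 + (25/3)*24) + 2198)) = -3104*(-3096 + 1295/((31/3 + 200) + 2198)) = -3104*(-3096 + 1295/(631/3 + 2198)) = -3104*(-3096 + 1295/(7225/3)) = -3104*(-3096 + 1295*(3/7225)) = -3104*(-3096 + 777/1445) = -3104*(-4472943/1445) = 13884015072/1445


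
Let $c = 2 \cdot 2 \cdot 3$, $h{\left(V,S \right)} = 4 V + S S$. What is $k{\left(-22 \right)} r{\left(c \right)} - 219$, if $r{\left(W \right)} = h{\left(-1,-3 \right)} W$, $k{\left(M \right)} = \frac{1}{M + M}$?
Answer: $- \frac{2424}{11} \approx -220.36$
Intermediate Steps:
$k{\left(M \right)} = \frac{1}{2 M}$
$h{\left(V,S \right)} = S^{2} + 4 V$ ($h{\left(V,S \right)} = 4 V + S^{2} = S^{2} + 4 V$)
$c = 12$ ($c = 4 \cdot 3 = 12$)
$r{\left(W \right)} = 5 W$ ($r{\left(W \right)} = \left(\left(-3\right)^{2} + 4 \left(-1\right)\right) W = \left(9 - 4\right) W = 5 W$)
$k{\left(-22 \right)} r{\left(c \right)} - 219 = \frac{1}{2 \left(-22\right)} 5 \cdot 12 - 219 = \frac{1}{2} \left(- \frac{1}{22}\right) 60 - 219 = \left(- \frac{1}{44}\right) 60 - 219 = - \frac{15}{11} - 219 = - \frac{2424}{11}$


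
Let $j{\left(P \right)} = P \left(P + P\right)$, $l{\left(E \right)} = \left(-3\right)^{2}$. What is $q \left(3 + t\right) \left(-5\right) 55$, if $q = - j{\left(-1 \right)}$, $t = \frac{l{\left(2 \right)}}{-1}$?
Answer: $-3300$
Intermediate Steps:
$l{\left(E \right)} = 9$
$t = -9$ ($t = \frac{9}{-1} = 9 \left(-1\right) = -9$)
$j{\left(P \right)} = 2 P^{2}$ ($j{\left(P \right)} = P 2 P = 2 P^{2}$)
$q = -2$ ($q = - 2 \left(-1\right)^{2} = - 2 \cdot 1 = \left(-1\right) 2 = -2$)
$q \left(3 + t\right) \left(-5\right) 55 = - 2 \left(3 - 9\right) \left(-5\right) 55 = - 2 \left(\left(-6\right) \left(-5\right)\right) 55 = \left(-2\right) 30 \cdot 55 = \left(-60\right) 55 = -3300$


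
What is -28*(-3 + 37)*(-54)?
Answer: 51408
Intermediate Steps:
-28*(-3 + 37)*(-54) = -28*34*(-54) = -952*(-54) = 51408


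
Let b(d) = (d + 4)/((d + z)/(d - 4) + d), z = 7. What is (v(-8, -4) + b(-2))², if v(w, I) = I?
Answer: 6400/289 ≈ 22.145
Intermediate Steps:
b(d) = (4 + d)/(d + (7 + d)/(-4 + d)) (b(d) = (d + 4)/((d + 7)/(d - 4) + d) = (4 + d)/((7 + d)/(-4 + d) + d) = (4 + d)/(d + (7 + d)/(-4 + d)))
(v(-8, -4) + b(-2))² = (-4 + (-16 + (-2)²)/(7 + (-2)² - 3*(-2)))² = (-4 + (-16 + 4)/(7 + 4 + 6))² = (-4 - 12/17)² = (-80/17)² = 6400/289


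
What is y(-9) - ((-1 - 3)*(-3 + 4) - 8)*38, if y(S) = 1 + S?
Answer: 448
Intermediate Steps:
y(-9) - ((-1 - 3)*(-3 + 4) - 8)*38 = (1 - 9) - ((-1 - 3)*(-3 + 4) - 8)*38 = -8 - (-4*1 - 8)*38 = -8 - (-4 - 8)*38 = -8 - 1*(-12)*38 = -8 + 12*38 = -8 + 456 = 448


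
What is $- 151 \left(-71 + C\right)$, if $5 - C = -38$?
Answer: $4228$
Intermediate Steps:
$C = 43$ ($C = 5 - -38 = 5 + 38 = 43$)
$- 151 \left(-71 + C\right) = - 151 \left(-71 + 43\right) = \left(-151\right) \left(-28\right) = 4228$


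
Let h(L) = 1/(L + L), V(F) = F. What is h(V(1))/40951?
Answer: 1/81902 ≈ 1.2210e-5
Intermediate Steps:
h(L) = 1/(2*L)
h(V(1))/40951 = ((½)/1)/40951 = ((½)*1)*(1/40951) = (½)*(1/40951) = 1/81902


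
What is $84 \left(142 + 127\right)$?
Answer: $22596$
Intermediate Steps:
$84 \left(142 + 127\right) = 84 \cdot 269 = 22596$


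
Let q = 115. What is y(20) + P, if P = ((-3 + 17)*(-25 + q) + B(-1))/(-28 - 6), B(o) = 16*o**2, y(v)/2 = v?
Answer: 42/17 ≈ 2.4706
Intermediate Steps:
y(v) = 2*v
P = -638/17 (P = ((-3 + 17)*(-25 + 115) + 16*(-1)**2)/(-28 - 6) = (14*90 + 16*1)/(-34) = (1260 + 16)*(-1/34) = 1276*(-1/34) = -638/17 ≈ -37.529)
y(20) + P = 2*20 - 638/17 = 40 - 638/17 = 42/17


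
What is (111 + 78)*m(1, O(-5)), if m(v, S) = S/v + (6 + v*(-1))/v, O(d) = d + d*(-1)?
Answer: 945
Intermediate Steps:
O(d) = 0 (O(d) = d - d = 0)
m(v, S) = S/v + (6 - v)/v
(111 + 78)*m(1, O(-5)) = (111 + 78)*((6 + 0 - 1*1)/1) = 189*(1*(6 + 0 - 1)) = 189*(1*5) = 189*5 = 945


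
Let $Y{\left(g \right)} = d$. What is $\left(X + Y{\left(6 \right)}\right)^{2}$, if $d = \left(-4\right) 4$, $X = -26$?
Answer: $1764$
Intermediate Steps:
$d = -16$
$Y{\left(g \right)} = -16$
$\left(X + Y{\left(6 \right)}\right)^{2} = \left(-26 - 16\right)^{2} = \left(-42\right)^{2} = 1764$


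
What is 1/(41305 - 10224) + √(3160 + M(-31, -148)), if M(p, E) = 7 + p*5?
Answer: 1/31081 + 2*√753 ≈ 54.882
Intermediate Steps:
M(p, E) = 7 + 5*p
1/(41305 - 10224) + √(3160 + M(-31, -148)) = 1/(41305 - 10224) + √(3160 + (7 + 5*(-31))) = 1/31081 + √(3160 + (7 - 155)) = 1/31081 + √(3160 - 148) = 1/31081 + √3012 = 1/31081 + 2*√753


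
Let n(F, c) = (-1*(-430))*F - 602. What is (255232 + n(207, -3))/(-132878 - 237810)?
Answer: -42955/46336 ≈ -0.92703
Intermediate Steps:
n(F, c) = -602 + 430*F (n(F, c) = 430*F - 602 = -602 + 430*F)
(255232 + n(207, -3))/(-132878 - 237810) = (255232 + (-602 + 430*207))/(-132878 - 237810) = (255232 + (-602 + 89010))/(-370688) = (255232 + 88408)*(-1/370688) = 343640*(-1/370688) = -42955/46336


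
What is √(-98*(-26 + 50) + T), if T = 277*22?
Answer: √3742 ≈ 61.172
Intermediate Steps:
T = 6094
√(-98*(-26 + 50) + T) = √(-98*(-26 + 50) + 6094) = √(-98*24 + 6094) = √(-2352 + 6094) = √3742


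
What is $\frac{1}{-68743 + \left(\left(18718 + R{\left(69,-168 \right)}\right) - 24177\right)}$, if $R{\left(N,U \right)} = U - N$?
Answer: $- \frac{1}{74439} \approx -1.3434 \cdot 10^{-5}$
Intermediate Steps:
$\frac{1}{-68743 + \left(\left(18718 + R{\left(69,-168 \right)}\right) - 24177\right)} = \frac{1}{-68743 + \left(\left(18718 - 237\right) - 24177\right)} = \frac{1}{-68743 + \left(18481 - 24177\right)} = \frac{1}{-68743 - 5696} = \frac{1}{-74439} = - \frac{1}{74439}$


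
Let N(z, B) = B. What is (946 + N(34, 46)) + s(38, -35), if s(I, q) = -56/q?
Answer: 4968/5 ≈ 993.60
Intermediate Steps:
(946 + N(34, 46)) + s(38, -35) = (946 + 46) - 56/(-35) = 992 - 56*(-1/35) = 992 + 8/5 = 4968/5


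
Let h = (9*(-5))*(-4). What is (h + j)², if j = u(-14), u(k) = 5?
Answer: 34225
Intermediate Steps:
h = 180 (h = -45*(-4) = 180)
j = 5
(h + j)² = (180 + 5)² = 185² = 34225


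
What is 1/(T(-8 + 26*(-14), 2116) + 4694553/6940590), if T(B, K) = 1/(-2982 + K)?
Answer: 500879245/338211859 ≈ 1.4810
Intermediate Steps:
1/(T(-8 + 26*(-14), 2116) + 4694553/6940590) = 1/(1/(-2982 + 2116) + 4694553/6940590) = 1/(1/(-866) + 4694553*(1/6940590)) = 1/(-1/866 + 1564851/2313530) = 1/(338211859/500879245) = 500879245/338211859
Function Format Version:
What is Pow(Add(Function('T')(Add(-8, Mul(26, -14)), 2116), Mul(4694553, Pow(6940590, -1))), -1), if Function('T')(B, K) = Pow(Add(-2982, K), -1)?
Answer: Rational(500879245, 338211859) ≈ 1.4810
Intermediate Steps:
Pow(Add(Function('T')(Add(-8, Mul(26, -14)), 2116), Mul(4694553, Pow(6940590, -1))), -1) = Pow(Add(Pow(Add(-2982, 2116), -1), Mul(4694553, Pow(6940590, -1))), -1) = Pow(Add(Pow(-866, -1), Mul(4694553, Rational(1, 6940590))), -1) = Pow(Add(Rational(-1, 866), Rational(1564851, 2313530)), -1) = Pow(Rational(338211859, 500879245), -1) = Rational(500879245, 338211859)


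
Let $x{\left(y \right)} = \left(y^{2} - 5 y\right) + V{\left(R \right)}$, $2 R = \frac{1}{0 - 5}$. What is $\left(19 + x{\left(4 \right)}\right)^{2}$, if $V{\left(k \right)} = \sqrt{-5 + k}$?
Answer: $\frac{\left(150 + i \sqrt{510}\right)^{2}}{100} \approx 219.9 + 67.75 i$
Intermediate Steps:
$R = - \frac{1}{10}$ ($R = \frac{1}{2 \left(0 - 5\right)} = \frac{1}{2 \left(-5\right)} = \frac{1}{2} \left(- \frac{1}{5}\right) = - \frac{1}{10} \approx -0.1$)
$x{\left(y \right)} = y^{2} - 5 y + \frac{i \sqrt{510}}{10}$ ($x{\left(y \right)} = \left(y^{2} - 5 y\right) + \sqrt{-5 - \frac{1}{10}} = \left(y^{2} - 5 y\right) + \sqrt{- \frac{51}{10}} = \left(y^{2} - 5 y\right) + \frac{i \sqrt{510}}{10} = y^{2} - 5 y + \frac{i \sqrt{510}}{10}$)
$\left(19 + x{\left(4 \right)}\right)^{2} = \left(19 + \left(4^{2} - 20 + \frac{i \sqrt{510}}{10}\right)\right)^{2} = \left(19 + \left(16 - 20 + \frac{i \sqrt{510}}{10}\right)\right)^{2} = \left(19 - \left(4 - \frac{i \sqrt{510}}{10}\right)\right)^{2} = \left(15 + \frac{i \sqrt{510}}{10}\right)^{2}$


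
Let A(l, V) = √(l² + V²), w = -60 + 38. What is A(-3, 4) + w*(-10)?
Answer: 225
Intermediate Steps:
w = -22
A(l, V) = √(V² + l²)
A(-3, 4) + w*(-10) = √(4² + (-3)²) - 22*(-10) = √(16 + 9) + 220 = √25 + 220 = 5 + 220 = 225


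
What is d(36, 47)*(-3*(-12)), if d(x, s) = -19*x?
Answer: -24624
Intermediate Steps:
d(36, 47)*(-3*(-12)) = (-19*36)*(-3*(-12)) = -684*36 = -24624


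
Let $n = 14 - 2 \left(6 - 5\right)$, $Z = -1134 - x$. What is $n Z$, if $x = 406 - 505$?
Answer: $-12420$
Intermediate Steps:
$x = -99$ ($x = 406 - 505 = -99$)
$Z = -1035$ ($Z = -1134 - -99 = -1134 + 99 = -1035$)
$n = 12$ ($n = 14 - 2 = 12$)
$n Z = 12 \left(-1035\right) = -12420$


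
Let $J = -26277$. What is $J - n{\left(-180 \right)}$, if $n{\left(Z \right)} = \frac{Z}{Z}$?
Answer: $-26278$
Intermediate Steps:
$n{\left(Z \right)} = 1$
$J - n{\left(-180 \right)} = -26277 - 1 = -26278$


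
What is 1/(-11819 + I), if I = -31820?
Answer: -1/43639 ≈ -2.2915e-5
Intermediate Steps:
1/(-11819 + I) = 1/(-11819 - 31820) = 1/(-43639) = -1/43639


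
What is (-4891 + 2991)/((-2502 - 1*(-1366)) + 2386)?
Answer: -38/25 ≈ -1.5200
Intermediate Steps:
(-4891 + 2991)/((-2502 - 1*(-1366)) + 2386) = -1900/((-2502 + 1366) + 2386) = -1900/(-1136 + 2386) = -1900/1250 = -1900*1/1250 = -38/25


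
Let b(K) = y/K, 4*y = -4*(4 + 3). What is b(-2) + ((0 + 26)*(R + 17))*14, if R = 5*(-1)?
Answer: 8743/2 ≈ 4371.5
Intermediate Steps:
y = -7 (y = (-4*(4 + 3))/4 = (-4*7)/4 = (1/4)*(-28) = -7)
R = -5
b(K) = -7/K
b(-2) + ((0 + 26)*(R + 17))*14 = -7/(-2) + ((0 + 26)*(-5 + 17))*14 = -7*(-1/2) + (26*12)*14 = 7/2 + 312*14 = 7/2 + 4368 = 8743/2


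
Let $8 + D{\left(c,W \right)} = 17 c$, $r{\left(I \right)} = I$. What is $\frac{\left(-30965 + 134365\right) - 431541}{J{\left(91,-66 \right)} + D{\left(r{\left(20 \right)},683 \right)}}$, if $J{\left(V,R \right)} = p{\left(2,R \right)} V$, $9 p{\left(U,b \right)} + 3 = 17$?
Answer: $- \frac{2953269}{4262} \approx -692.93$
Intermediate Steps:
$p{\left(U,b \right)} = \frac{14}{9}$ ($p{\left(U,b \right)} = - \frac{1}{3} + \frac{1}{9} \cdot 17 = - \frac{1}{3} + \frac{17}{9} = \frac{14}{9}$)
$D{\left(c,W \right)} = -8 + 17 c$
$J{\left(V,R \right)} = \frac{14 V}{9}$
$\frac{\left(-30965 + 134365\right) - 431541}{J{\left(91,-66 \right)} + D{\left(r{\left(20 \right)},683 \right)}} = \frac{\left(-30965 + 134365\right) - 431541}{\frac{14}{9} \cdot 91 + \left(-8 + 17 \cdot 20\right)} = \frac{103400 - 431541}{\frac{1274}{9} + \left(-8 + 340\right)} = - \frac{328141}{\frac{1274}{9} + 332} = - \frac{328141}{\frac{4262}{9}} = \left(-328141\right) \frac{9}{4262} = - \frac{2953269}{4262}$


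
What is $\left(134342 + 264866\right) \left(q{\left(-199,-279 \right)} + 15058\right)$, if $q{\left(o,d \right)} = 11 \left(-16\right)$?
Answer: $5941013456$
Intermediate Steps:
$q{\left(o,d \right)} = -176$
$\left(134342 + 264866\right) \left(q{\left(-199,-279 \right)} + 15058\right) = \left(134342 + 264866\right) \left(-176 + 15058\right) = 399208 \cdot 14882 = 5941013456$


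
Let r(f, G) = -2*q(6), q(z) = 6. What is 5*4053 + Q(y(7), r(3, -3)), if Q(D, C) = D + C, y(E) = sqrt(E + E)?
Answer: 20253 + sqrt(14) ≈ 20257.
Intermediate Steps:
y(E) = sqrt(2)*sqrt(E) (y(E) = sqrt(2*E) = sqrt(2)*sqrt(E))
r(f, G) = -12 (r(f, G) = -2*6 = -12)
Q(D, C) = C + D
5*4053 + Q(y(7), r(3, -3)) = 5*4053 + (-12 + sqrt(2)*sqrt(7)) = 20265 + (-12 + sqrt(14)) = 20253 + sqrt(14)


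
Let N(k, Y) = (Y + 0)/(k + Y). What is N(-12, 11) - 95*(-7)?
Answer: 654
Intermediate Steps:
N(k, Y) = Y/(Y + k)
N(-12, 11) - 95*(-7) = 11/(11 - 12) - 95*(-7) = 11/(-1) + 665 = 11*(-1) + 665 = -11 + 665 = 654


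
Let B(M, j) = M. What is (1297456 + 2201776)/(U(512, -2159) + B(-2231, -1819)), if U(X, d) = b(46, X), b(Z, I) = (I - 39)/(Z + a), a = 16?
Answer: -216952384/137849 ≈ -1573.8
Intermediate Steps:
b(Z, I) = (-39 + I)/(16 + Z) (b(Z, I) = (I - 39)/(Z + 16) = (-39 + I)/(16 + Z))
U(X, d) = -39/62 + X/62 (U(X, d) = (-39 + X)/(16 + 46) = (-39 + X)/62 = -39/62 + X/62)
(1297456 + 2201776)/(U(512, -2159) + B(-2231, -1819)) = (1297456 + 2201776)/((-39/62 + (1/62)*512) - 2231) = 3499232/((-39/62 + 256/31) - 2231) = 3499232/(473/62 - 2231) = 3499232/(-137849/62) = 3499232*(-62/137849) = -216952384/137849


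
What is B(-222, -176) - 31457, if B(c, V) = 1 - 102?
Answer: -31558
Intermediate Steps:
B(c, V) = -101
B(-222, -176) - 31457 = -101 - 31457 = -31558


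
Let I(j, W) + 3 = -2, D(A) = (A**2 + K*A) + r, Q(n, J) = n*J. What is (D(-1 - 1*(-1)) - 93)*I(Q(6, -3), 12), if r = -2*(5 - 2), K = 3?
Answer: 495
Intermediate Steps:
Q(n, J) = J*n
r = -6 (r = -2*3 = -6)
D(A) = -6 + A**2 + 3*A (D(A) = (A**2 + 3*A) - 6 = -6 + A**2 + 3*A)
I(j, W) = -5 (I(j, W) = -3 - 2 = -5)
(D(-1 - 1*(-1)) - 93)*I(Q(6, -3), 12) = ((-6 + (-1 - 1*(-1))**2 + 3*(-1 - 1*(-1))) - 93)*(-5) = ((-6 + (-1 + 1)**2 + 3*(-1 + 1)) - 93)*(-5) = ((-6 + 0**2 + 3*0) - 93)*(-5) = ((-6 + 0 + 0) - 93)*(-5) = (-6 - 93)*(-5) = -99*(-5) = 495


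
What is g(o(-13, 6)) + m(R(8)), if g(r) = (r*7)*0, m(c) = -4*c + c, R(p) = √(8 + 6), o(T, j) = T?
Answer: -3*√14 ≈ -11.225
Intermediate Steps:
R(p) = √14
m(c) = -3*c
g(r) = 0 (g(r) = (7*r)*0 = 0)
g(o(-13, 6)) + m(R(8)) = 0 - 3*√14 = -3*√14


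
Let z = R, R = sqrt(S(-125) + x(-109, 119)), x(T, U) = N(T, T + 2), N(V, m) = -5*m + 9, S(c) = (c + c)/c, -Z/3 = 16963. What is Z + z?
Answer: -50889 + sqrt(546) ≈ -50866.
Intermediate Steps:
Z = -50889 (Z = -3*16963 = -50889)
S(c) = 2 (S(c) = (2*c)/c = 2)
N(V, m) = 9 - 5*m
x(T, U) = -1 - 5*T (x(T, U) = 9 - 5*(T + 2) = 9 - 5*(2 + T) = 9 + (-10 - 5*T) = -1 - 5*T)
R = sqrt(546) (R = sqrt(2 + (-1 - 5*(-109))) = sqrt(2 + (-1 + 545)) = sqrt(2 + 544) = sqrt(546) ≈ 23.367)
z = sqrt(546) ≈ 23.367
Z + z = -50889 + sqrt(546)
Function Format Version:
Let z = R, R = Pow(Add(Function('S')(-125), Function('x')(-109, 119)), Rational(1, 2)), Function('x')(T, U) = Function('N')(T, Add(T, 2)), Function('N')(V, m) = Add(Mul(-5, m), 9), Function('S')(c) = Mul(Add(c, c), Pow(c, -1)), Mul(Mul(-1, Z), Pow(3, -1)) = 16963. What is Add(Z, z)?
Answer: Add(-50889, Pow(546, Rational(1, 2))) ≈ -50866.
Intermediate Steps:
Z = -50889 (Z = Mul(-3, 16963) = -50889)
Function('S')(c) = 2 (Function('S')(c) = Mul(Mul(2, c), Pow(c, -1)) = 2)
Function('N')(V, m) = Add(9, Mul(-5, m))
Function('x')(T, U) = Add(-1, Mul(-5, T)) (Function('x')(T, U) = Add(9, Mul(-5, Add(T, 2))) = Add(9, Mul(-5, Add(2, T))) = Add(9, Add(-10, Mul(-5, T))) = Add(-1, Mul(-5, T)))
R = Pow(546, Rational(1, 2)) (R = Pow(Add(2, Add(-1, Mul(-5, -109))), Rational(1, 2)) = Pow(Add(2, Add(-1, 545)), Rational(1, 2)) = Pow(Add(2, 544), Rational(1, 2)) = Pow(546, Rational(1, 2)) ≈ 23.367)
z = Pow(546, Rational(1, 2)) ≈ 23.367
Add(Z, z) = Add(-50889, Pow(546, Rational(1, 2)))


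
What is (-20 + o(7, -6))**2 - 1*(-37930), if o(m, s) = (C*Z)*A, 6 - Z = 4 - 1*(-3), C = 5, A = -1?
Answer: 38155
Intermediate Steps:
Z = -1 (Z = 6 - (4 - 1*(-3)) = 6 - (4 + 3) = 6 - 1*7 = 6 - 7 = -1)
o(m, s) = 5 (o(m, s) = (5*(-1))*(-1) = -5*(-1) = 5)
(-20 + o(7, -6))**2 - 1*(-37930) = (-20 + 5)**2 - 1*(-37930) = (-15)**2 + 37930 = 225 + 37930 = 38155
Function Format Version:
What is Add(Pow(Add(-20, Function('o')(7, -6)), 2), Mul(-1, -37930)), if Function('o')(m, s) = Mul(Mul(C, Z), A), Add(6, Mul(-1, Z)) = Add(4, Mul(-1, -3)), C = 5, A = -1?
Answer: 38155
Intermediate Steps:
Z = -1 (Z = Add(6, Mul(-1, Add(4, Mul(-1, -3)))) = Add(6, Mul(-1, Add(4, 3))) = Add(6, Mul(-1, 7)) = Add(6, -7) = -1)
Function('o')(m, s) = 5 (Function('o')(m, s) = Mul(Mul(5, -1), -1) = Mul(-5, -1) = 5)
Add(Pow(Add(-20, Function('o')(7, -6)), 2), Mul(-1, -37930)) = Add(Pow(Add(-20, 5), 2), Mul(-1, -37930)) = Add(Pow(-15, 2), 37930) = Add(225, 37930) = 38155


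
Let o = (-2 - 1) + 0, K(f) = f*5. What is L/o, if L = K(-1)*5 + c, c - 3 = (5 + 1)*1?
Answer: 16/3 ≈ 5.3333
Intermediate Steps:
K(f) = 5*f
o = -3 (o = -3 + 0 = -3)
c = 9 (c = 3 + (5 + 1)*1 = 3 + 6*1 = 3 + 6 = 9)
L = -16 (L = (5*(-1))*5 + 9 = -5*5 + 9 = -25 + 9 = -16)
L/o = -16/(-3) = -16*(-1/3) = 16/3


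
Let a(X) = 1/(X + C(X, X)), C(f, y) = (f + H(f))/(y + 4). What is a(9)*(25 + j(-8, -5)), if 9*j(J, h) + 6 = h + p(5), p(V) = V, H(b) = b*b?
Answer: 949/621 ≈ 1.5282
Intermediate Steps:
H(b) = b²
j(J, h) = -⅑ + h/9 (j(J, h) = -⅔ + (h + 5)/9 = -⅔ + (5 + h)/9 = -⅔ + (5/9 + h/9) = -⅑ + h/9)
C(f, y) = (f + f²)/(4 + y) (C(f, y) = (f + f²)/(y + 4) = (f + f²)/(4 + y))
a(X) = 1/(X + X*(1 + X)/(4 + X))
a(9)*(25 + j(-8, -5)) = ((4 + 9)/(9*(5 + 2*9)))*(25 + (-⅑ + (⅑)*(-5))) = ((⅑)*13/(5 + 18))*(25 + (-⅑ - 5/9)) = ((⅑)*13/23)*(25 - ⅔) = ((⅑)*(1/23)*13)*(73/3) = (13/207)*(73/3) = 949/621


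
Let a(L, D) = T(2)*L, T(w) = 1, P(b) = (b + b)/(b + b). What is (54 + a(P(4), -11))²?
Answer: 3025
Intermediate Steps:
P(b) = 1 (P(b) = (2*b)/((2*b)) = (2*b)*(1/(2*b)) = 1)
a(L, D) = L (a(L, D) = 1*L = L)
(54 + a(P(4), -11))² = (54 + 1)² = 55² = 3025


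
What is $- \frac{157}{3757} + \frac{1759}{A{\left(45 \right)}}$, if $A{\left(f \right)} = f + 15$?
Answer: $\frac{6599143}{225420} \approx 29.275$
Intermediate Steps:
$A{\left(f \right)} = 15 + f$
$- \frac{157}{3757} + \frac{1759}{A{\left(45 \right)}} = - \frac{157}{3757} + \frac{1759}{15 + 45} = \left(-157\right) \frac{1}{3757} + \frac{1759}{60} = - \frac{157}{3757} + 1759 \cdot \frac{1}{60} = - \frac{157}{3757} + \frac{1759}{60} = \frac{6599143}{225420}$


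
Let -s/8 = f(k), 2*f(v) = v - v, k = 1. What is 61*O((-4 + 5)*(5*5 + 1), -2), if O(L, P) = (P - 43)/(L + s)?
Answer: -2745/26 ≈ -105.58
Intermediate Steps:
f(v) = 0 (f(v) = (v - v)/2 = (½)*0 = 0)
s = 0 (s = -8*0 = 0)
O(L, P) = (-43 + P)/L (O(L, P) = (P - 43)/(L + 0) = (-43 + P)/L)
61*O((-4 + 5)*(5*5 + 1), -2) = 61*((-43 - 2)/(((-4 + 5)*(5*5 + 1)))) = 61*(-45/(1*(25 + 1))) = 61*(-45/(1*26)) = 61*(-45/26) = -2745/26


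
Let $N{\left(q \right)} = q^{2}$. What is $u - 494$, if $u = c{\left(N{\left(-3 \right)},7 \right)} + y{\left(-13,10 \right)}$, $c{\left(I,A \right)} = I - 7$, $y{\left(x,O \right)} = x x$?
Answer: $-323$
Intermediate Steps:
$y{\left(x,O \right)} = x^{2}$
$c{\left(I,A \right)} = -7 + I$
$u = 171$ ($u = \left(-7 + \left(-3\right)^{2}\right) + \left(-13\right)^{2} = \left(-7 + 9\right) + 169 = 2 + 169 = 171$)
$u - 494 = 171 - 494 = -323$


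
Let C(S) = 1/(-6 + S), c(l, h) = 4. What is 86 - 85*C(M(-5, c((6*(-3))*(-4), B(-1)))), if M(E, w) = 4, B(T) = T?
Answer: 257/2 ≈ 128.50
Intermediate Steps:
86 - 85*C(M(-5, c((6*(-3))*(-4), B(-1)))) = 86 - 85/(-6 + 4) = 86 - 85/(-2) = 86 - 85*(-½) = 86 + 85/2 = 257/2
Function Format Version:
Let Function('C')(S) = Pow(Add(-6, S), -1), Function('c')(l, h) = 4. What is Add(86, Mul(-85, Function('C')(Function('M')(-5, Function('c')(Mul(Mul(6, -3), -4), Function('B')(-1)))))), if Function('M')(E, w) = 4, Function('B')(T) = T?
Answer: Rational(257, 2) ≈ 128.50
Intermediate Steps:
Add(86, Mul(-85, Function('C')(Function('M')(-5, Function('c')(Mul(Mul(6, -3), -4), Function('B')(-1)))))) = Add(86, Mul(-85, Pow(Add(-6, 4), -1))) = Add(86, Mul(-85, Pow(-2, -1))) = Add(86, Mul(-85, Rational(-1, 2))) = Add(86, Rational(85, 2)) = Rational(257, 2)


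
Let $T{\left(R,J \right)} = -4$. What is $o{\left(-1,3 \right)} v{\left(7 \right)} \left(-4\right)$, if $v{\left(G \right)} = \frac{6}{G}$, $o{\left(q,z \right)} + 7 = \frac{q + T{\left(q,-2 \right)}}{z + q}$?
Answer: $\frac{228}{7} \approx 32.571$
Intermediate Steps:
$o{\left(q,z \right)} = -7 + \frac{-4 + q}{q + z}$ ($o{\left(q,z \right)} = -7 + \frac{q - 4}{z + q} = -7 + \frac{-4 + q}{q + z}$)
$o{\left(-1,3 \right)} v{\left(7 \right)} \left(-4\right) = \frac{-4 - 21 - -6}{-1 + 3} \cdot \frac{6}{7} \left(-4\right) = \frac{-4 - 21 + 6}{2} \cdot 6 \cdot \frac{1}{7} \left(-4\right) = \frac{1}{2} \left(-19\right) \frac{6}{7} \left(-4\right) = \left(- \frac{19}{2}\right) \frac{6}{7} \left(-4\right) = \left(- \frac{57}{7}\right) \left(-4\right) = \frac{228}{7}$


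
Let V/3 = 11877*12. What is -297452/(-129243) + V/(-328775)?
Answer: 42534093304/42491867325 ≈ 1.0010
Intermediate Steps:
V = 427572 (V = 3*(11877*12) = 3*142524 = 427572)
-297452/(-129243) + V/(-328775) = -297452/(-129243) + 427572/(-328775) = -297452*(-1/129243) + 427572*(-1/328775) = 297452/129243 - 427572/328775 = 42534093304/42491867325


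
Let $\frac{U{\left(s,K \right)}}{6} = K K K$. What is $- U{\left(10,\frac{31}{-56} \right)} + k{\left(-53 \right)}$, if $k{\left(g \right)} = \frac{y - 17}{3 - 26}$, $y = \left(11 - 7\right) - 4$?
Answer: $\frac{3548315}{2019584} \approx 1.757$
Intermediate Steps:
$y = 0$ ($y = 4 - 4 = 0$)
$U{\left(s,K \right)} = 6 K^{3}$ ($U{\left(s,K \right)} = 6 K K K = 6 K^{2} K = 6 K^{3}$)
$k{\left(g \right)} = \frac{17}{23}$ ($k{\left(g \right)} = \frac{0 - 17}{3 - 26} = - \frac{17}{-23} = \left(-17\right) \left(- \frac{1}{23}\right) = \frac{17}{23}$)
$- U{\left(10,\frac{31}{-56} \right)} + k{\left(-53 \right)} = - 6 \left(\frac{31}{-56}\right)^{3} + \frac{17}{23} = - 6 \left(31 \left(- \frac{1}{56}\right)\right)^{3} + \frac{17}{23} = - 6 \left(- \frac{31}{56}\right)^{3} + \frac{17}{23} = - \frac{6 \left(-29791\right)}{175616} + \frac{17}{23} = \left(-1\right) \left(- \frac{89373}{87808}\right) + \frac{17}{23} = \frac{89373}{87808} + \frac{17}{23} = \frac{3548315}{2019584}$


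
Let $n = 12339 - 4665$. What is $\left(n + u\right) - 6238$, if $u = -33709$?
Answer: $-32273$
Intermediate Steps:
$n = 7674$
$\left(n + u\right) - 6238 = \left(7674 - 33709\right) - 6238 = -26035 - 6238 = -32273$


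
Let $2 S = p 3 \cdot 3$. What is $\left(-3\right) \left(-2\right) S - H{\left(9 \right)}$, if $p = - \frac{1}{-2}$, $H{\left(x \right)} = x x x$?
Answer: $- \frac{1431}{2} \approx -715.5$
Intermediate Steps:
$H{\left(x \right)} = x^{3}$ ($H{\left(x \right)} = x^{2} x = x^{3}$)
$p = \frac{1}{2}$ ($p = \left(-1\right) \left(- \frac{1}{2}\right) = \frac{1}{2} \approx 0.5$)
$S = \frac{9}{4}$ ($S = \frac{\frac{1}{2} \cdot 3 \cdot 3}{2} = \frac{\frac{3}{2} \cdot 3}{2} = \frac{1}{2} \cdot \frac{9}{2} = \frac{9}{4} \approx 2.25$)
$\left(-3\right) \left(-2\right) S - H{\left(9 \right)} = \left(-3\right) \left(-2\right) \frac{9}{4} - 9^{3} = 6 \cdot \frac{9}{4} - 729 = \frac{27}{2} - 729 = - \frac{1431}{2}$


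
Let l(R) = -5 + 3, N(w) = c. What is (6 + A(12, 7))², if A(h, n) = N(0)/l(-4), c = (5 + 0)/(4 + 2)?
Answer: 4489/144 ≈ 31.174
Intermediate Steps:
c = ⅚ (c = 5/6 = 5*(⅙) = ⅚ ≈ 0.83333)
N(w) = ⅚
l(R) = -2
A(h, n) = -5/12 (A(h, n) = (⅚)/(-2) = (⅚)*(-½) = -5/12)
(6 + A(12, 7))² = (6 - 5/12)² = (67/12)² = 4489/144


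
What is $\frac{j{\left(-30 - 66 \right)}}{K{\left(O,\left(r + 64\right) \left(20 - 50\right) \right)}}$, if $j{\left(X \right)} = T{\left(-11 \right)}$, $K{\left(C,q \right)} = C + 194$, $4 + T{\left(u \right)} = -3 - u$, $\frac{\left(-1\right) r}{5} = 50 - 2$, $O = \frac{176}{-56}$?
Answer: $\frac{7}{334} \approx 0.020958$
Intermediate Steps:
$O = - \frac{22}{7}$ ($O = 176 \left(- \frac{1}{56}\right) = - \frac{22}{7} \approx -3.1429$)
$r = -240$ ($r = - 5 \left(50 - 2\right) = \left(-5\right) 48 = -240$)
$T{\left(u \right)} = -7 - u$ ($T{\left(u \right)} = -4 - \left(3 + u\right) = -7 - u$)
$K{\left(C,q \right)} = 194 + C$
$j{\left(X \right)} = 4$ ($j{\left(X \right)} = -7 - -11 = -7 + 11 = 4$)
$\frac{j{\left(-30 - 66 \right)}}{K{\left(O,\left(r + 64\right) \left(20 - 50\right) \right)}} = \frac{4}{194 - \frac{22}{7}} = \frac{4}{\frac{1336}{7}} = 4 \cdot \frac{7}{1336} = \frac{7}{334}$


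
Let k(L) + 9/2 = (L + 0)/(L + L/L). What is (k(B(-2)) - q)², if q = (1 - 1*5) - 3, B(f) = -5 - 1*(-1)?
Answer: 529/36 ≈ 14.694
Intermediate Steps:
B(f) = -4 (B(f) = -5 + 1 = -4)
k(L) = -9/2 + L/(1 + L) (k(L) = -9/2 + (L + 0)/(L + L/L) = -9/2 + L/(L + 1) = -9/2 + L/(1 + L))
q = -7 (q = (1 - 5) - 3 = -4 - 3 = -7)
(k(B(-2)) - q)² = ((-9 - 7*(-4))/(2*(1 - 4)) - 1*(-7))² = ((½)*(-9 + 28)/(-3) + 7)² = ((½)*(-⅓)*19 + 7)² = (-19/6 + 7)² = (23/6)² = 529/36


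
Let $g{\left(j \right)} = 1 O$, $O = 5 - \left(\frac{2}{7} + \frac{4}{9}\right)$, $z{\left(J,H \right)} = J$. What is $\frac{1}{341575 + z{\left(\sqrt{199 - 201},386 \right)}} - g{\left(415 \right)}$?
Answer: $\frac{- 269 \sqrt{2} + 91883612 i}{63 \left(\sqrt{2} - 341575 i\right)} \approx -4.2698 - 1.2122 \cdot 10^{-11} i$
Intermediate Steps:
$O = \frac{269}{63}$ ($O = 5 - \frac{46}{63} = \frac{269}{63} \approx 4.2698$)
$g{\left(j \right)} = \frac{269}{63}$ ($g{\left(j \right)} = 1 \cdot \frac{269}{63} = \frac{269}{63}$)
$\frac{1}{341575 + z{\left(\sqrt{199 - 201},386 \right)}} - g{\left(415 \right)} = \frac{1}{341575 + \sqrt{199 - 201}} - \frac{269}{63} = \frac{1}{341575 + \sqrt{-2}} - \frac{269}{63} = \frac{1}{341575 + i \sqrt{2}} - \frac{269}{63} = - \frac{269}{63} + \frac{1}{341575 + i \sqrt{2}}$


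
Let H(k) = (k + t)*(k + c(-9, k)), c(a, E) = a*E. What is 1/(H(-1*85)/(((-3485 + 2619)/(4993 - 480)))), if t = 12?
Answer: 433/112012660 ≈ 3.8656e-6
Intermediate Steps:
c(a, E) = E*a
H(k) = -8*k*(12 + k) (H(k) = (k + 12)*(k + k*(-9)) = (12 + k)*(k - 9*k) = (12 + k)*(-8*k) = -8*k*(12 + k))
1/(H(-1*85)/(((-3485 + 2619)/(4993 - 480)))) = 1/((8*(-1*85)*(-12 - (-1)*85))/(((-3485 + 2619)/(4993 - 480)))) = 1/((8*(-85)*(-12 - 1*(-85)))/((-866/4513))) = 1/((8*(-85)*(-12 + 85))/((-866*1/4513))) = 1/((8*(-85)*73)/(-866/4513)) = 1/(-49640*(-4513/866)) = 1/(112012660/433) = 433/112012660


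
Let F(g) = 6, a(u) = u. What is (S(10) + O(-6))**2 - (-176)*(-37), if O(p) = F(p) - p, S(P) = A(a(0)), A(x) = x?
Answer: -6368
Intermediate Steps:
S(P) = 0
O(p) = 6 - p
(S(10) + O(-6))**2 - (-176)*(-37) = (0 + (6 - 1*(-6)))**2 - (-176)*(-37) = (0 + (6 + 6))**2 - 1*6512 = (0 + 12)**2 - 6512 = 12**2 - 6512 = 144 - 6512 = -6368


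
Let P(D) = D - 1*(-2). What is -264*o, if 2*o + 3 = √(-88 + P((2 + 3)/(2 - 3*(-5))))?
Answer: 396 - 132*I*√24769/17 ≈ 396.0 - 1222.0*I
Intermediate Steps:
P(D) = 2 + D (P(D) = D + 2 = 2 + D)
o = -3/2 + I*√24769/34 (o = -3/2 + √(-88 + (2 + (2 + 3)/(2 - 3*(-5))))/2 = -3/2 + √(-88 + (2 + 5/(2 + 15)))/2 = -3/2 + √(-88 + (2 + 5/17))/2 = -3/2 + √(-88 + 39/17)/2 = -3/2 + √(-1457/17)/2 = -3/2 + (I*√24769/17)/2 = -3/2 + I*√24769/34 ≈ -1.5 + 4.6289*I)
-264*o = -264*(-3/2 + I*√24769/34) = 396 - 132*I*√24769/17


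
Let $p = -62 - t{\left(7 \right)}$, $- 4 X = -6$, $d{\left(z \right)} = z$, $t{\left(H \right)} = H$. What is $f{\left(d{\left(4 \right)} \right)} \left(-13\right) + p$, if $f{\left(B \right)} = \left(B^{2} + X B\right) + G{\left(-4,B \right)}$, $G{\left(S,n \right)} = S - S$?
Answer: $-355$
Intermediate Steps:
$G{\left(S,n \right)} = 0$
$X = \frac{3}{2}$ ($X = \left(- \frac{1}{4}\right) \left(-6\right) = \frac{3}{2} \approx 1.5$)
$f{\left(B \right)} = B^{2} + \frac{3 B}{2}$ ($f{\left(B \right)} = \left(B^{2} + \frac{3 B}{2}\right) + 0 = B^{2} + \frac{3 B}{2}$)
$p = -69$ ($p = -62 - 7 = -69$)
$f{\left(d{\left(4 \right)} \right)} \left(-13\right) + p = \frac{1}{2} \cdot 4 \left(3 + 2 \cdot 4\right) \left(-13\right) - 69 = \frac{1}{2} \cdot 4 \left(3 + 8\right) \left(-13\right) - 69 = \frac{1}{2} \cdot 4 \cdot 11 \left(-13\right) - 69 = 22 \left(-13\right) - 69 = -286 - 69 = -355$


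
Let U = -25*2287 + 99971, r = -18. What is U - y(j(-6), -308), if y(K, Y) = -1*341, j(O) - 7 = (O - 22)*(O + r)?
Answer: 43137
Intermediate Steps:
j(O) = 7 + (-22 + O)*(-18 + O) (j(O) = 7 + (O - 22)*(O - 18) = 7 + (-22 + O)*(-18 + O))
U = 42796 (U = -57175 + 99971 = 42796)
y(K, Y) = -341
U - y(j(-6), -308) = 42796 - 1*(-341) = 42796 + 341 = 43137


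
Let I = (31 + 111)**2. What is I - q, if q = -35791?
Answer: 55955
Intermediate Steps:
I = 20164 (I = 142**2 = 20164)
I - q = 20164 - 1*(-35791) = 20164 + 35791 = 55955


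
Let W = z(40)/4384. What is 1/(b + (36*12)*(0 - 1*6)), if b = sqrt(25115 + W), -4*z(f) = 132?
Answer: -11363328/29343642049 - 28*sqrt(615684302)/29343642049 ≈ -0.00041093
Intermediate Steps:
z(f) = -33 (z(f) = -1/4*132 = -33)
W = -33/4384 ≈ -0.0075274
b = 7*sqrt(615684302)/1096 (b = sqrt(25115 - 33/4384) = sqrt(110104127/4384) = 7*sqrt(615684302)/1096 ≈ 158.48)
1/(b + (36*12)*(0 - 1*6)) = 1/(7*sqrt(615684302)/1096 + (36*12)*(0 - 1*6)) = 1/(7*sqrt(615684302)/1096 + 432*(0 - 6)) = 1/(7*sqrt(615684302)/1096 + 432*(-6)) = 1/(7*sqrt(615684302)/1096 - 2592) = 1/(-2592 + 7*sqrt(615684302)/1096)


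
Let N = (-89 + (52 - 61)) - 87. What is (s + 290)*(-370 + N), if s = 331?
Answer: -344655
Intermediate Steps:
N = -185 (N = (-89 - 9) - 87 = -98 - 87 = -185)
(s + 290)*(-370 + N) = (331 + 290)*(-370 - 185) = 621*(-555) = -344655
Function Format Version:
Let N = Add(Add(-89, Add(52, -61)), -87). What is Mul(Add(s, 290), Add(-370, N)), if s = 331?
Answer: -344655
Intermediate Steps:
N = -185 (N = Add(Add(-89, -9), -87) = Add(-98, -87) = -185)
Mul(Add(s, 290), Add(-370, N)) = Mul(Add(331, 290), Add(-370, -185)) = Mul(621, -555) = -344655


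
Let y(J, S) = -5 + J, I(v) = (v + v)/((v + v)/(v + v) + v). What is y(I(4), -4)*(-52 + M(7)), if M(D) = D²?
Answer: 51/5 ≈ 10.200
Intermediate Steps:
I(v) = 2*v/(1 + v) (I(v) = (2*v)/((2*v)/((2*v)) + v) = (2*v)/((2*v)*(1/(2*v)) + v) = (2*v)/(1 + v) = 2*v/(1 + v))
y(I(4), -4)*(-52 + M(7)) = (-5 + 2*4/(1 + 4))*(-52 + 7²) = (-5 + 2*4/5)*(-52 + 49) = (-5 + 2*4*(⅕))*(-3) = (-5 + 8/5)*(-3) = -17/5*(-3) = 51/5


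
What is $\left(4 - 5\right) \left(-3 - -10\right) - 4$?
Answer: $-11$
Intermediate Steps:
$\left(4 - 5\right) \left(-3 - -10\right) - 4 = \left(4 - 5\right) \left(-3 + 10\right) - 4 = \left(-1\right) 7 - 4 = -7 - 4 = -11$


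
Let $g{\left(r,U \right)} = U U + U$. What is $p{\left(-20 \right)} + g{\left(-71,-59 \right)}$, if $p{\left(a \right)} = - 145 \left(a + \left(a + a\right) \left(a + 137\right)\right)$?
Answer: $684922$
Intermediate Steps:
$g{\left(r,U \right)} = U + U^{2}$ ($g{\left(r,U \right)} = U^{2} + U = U + U^{2}$)
$p{\left(a \right)} = - 145 a - 290 a \left(137 + a\right)$ ($p{\left(a \right)} = - 145 \left(a + 2 a \left(137 + a\right)\right) = - 145 a - 290 a \left(137 + a\right)$)
$p{\left(-20 \right)} + g{\left(-71,-59 \right)} = \left(-145\right) \left(-20\right) \left(275 + 2 \left(-20\right)\right) - 59 \left(1 - 59\right) = \left(-145\right) \left(-20\right) \left(275 - 40\right) - -3422 = \left(-145\right) \left(-20\right) 235 + 3422 = 681500 + 3422 = 684922$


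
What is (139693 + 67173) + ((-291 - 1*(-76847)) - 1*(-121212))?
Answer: 404634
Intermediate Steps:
(139693 + 67173) + ((-291 - 1*(-76847)) - 1*(-121212)) = 206866 + ((-291 + 76847) + 121212) = 206866 + (76556 + 121212) = 206866 + 197768 = 404634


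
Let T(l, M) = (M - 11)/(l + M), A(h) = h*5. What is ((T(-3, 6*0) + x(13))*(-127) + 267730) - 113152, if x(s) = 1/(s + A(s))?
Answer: 12020635/78 ≈ 1.5411e+5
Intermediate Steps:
A(h) = 5*h
T(l, M) = (-11 + M)/(M + l)
x(s) = 1/(6*s) (x(s) = 1/(s + 5*s) = 1/(6*s))
((T(-3, 6*0) + x(13))*(-127) + 267730) - 113152 = (((-11 + 6*0)/(6*0 - 3) + (1/6)/13)*(-127) + 267730) - 113152 = (((-11 + 0)/(0 - 3) + (1/6)*(1/13))*(-127) + 267730) - 113152 = ((-11/(-3) + 1/78)*(-127) + 267730) - 113152 = ((-1/3*(-11) + 1/78)*(-127) + 267730) - 113152 = ((11/3 + 1/78)*(-127) + 267730) - 113152 = ((287/78)*(-127) + 267730) - 113152 = (-36449/78 + 267730) - 113152 = 20846491/78 - 113152 = 12020635/78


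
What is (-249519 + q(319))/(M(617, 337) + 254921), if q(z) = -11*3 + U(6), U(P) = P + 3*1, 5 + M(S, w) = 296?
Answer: -249543/255212 ≈ -0.97779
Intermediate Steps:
M(S, w) = 291 (M(S, w) = -5 + 296 = 291)
U(P) = 3 + P (U(P) = P + 3 = 3 + P)
q(z) = -24 (q(z) = -11*3 + (3 + 6) = -33 + 9 = -24)
(-249519 + q(319))/(M(617, 337) + 254921) = (-249519 - 24)/(291 + 254921) = -249543/255212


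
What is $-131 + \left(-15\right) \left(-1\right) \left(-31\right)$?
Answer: $-596$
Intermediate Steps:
$-131 + \left(-15\right) \left(-1\right) \left(-31\right) = -131 + 15 \left(-31\right) = -131 - 465 = -596$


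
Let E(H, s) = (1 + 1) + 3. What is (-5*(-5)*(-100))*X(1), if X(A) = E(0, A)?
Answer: -12500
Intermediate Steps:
E(H, s) = 5 (E(H, s) = 2 + 3 = 5)
X(A) = 5
(-5*(-5)*(-100))*X(1) = (-5*(-5)*(-100))*5 = (25*(-100))*5 = -2500*5 = -12500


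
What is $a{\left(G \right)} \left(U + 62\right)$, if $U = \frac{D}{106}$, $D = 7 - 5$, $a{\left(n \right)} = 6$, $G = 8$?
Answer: $\frac{19722}{53} \approx 372.11$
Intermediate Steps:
$D = 2$ ($D = 7 - 5 = 2$)
$U = \frac{1}{53}$ ($U = \frac{2}{106} = 2 \cdot \frac{1}{106} = \frac{1}{53} \approx 0.018868$)
$a{\left(G \right)} \left(U + 62\right) = 6 \left(\frac{1}{53} + 62\right) = 6 \cdot \frac{3287}{53} = \frac{19722}{53}$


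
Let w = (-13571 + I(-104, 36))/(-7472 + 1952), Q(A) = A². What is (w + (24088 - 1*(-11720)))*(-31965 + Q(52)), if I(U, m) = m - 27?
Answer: -2892065389721/2760 ≈ -1.0478e+9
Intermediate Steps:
I(U, m) = -27 + m
w = 6781/2760 (w = (-13571 + (-27 + 36))/(-7472 + 1952) = (-13571 + 9)/(-5520) = -13562*(-1/5520) = 6781/2760 ≈ 2.4569)
(w + (24088 - 1*(-11720)))*(-31965 + Q(52)) = (6781/2760 + (24088 - 1*(-11720)))*(-31965 + 52²) = (6781/2760 + (24088 + 11720))*(-31965 + 2704) = (6781/2760 + 35808)*(-29261) = (98836861/2760)*(-29261) = -2892065389721/2760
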